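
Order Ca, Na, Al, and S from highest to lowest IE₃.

The third ionization energy removes an electron from the +2 ion. For each element: Ca²⁺ is the bare [Ar] core; Na²⁺ is already 1 electron into the core; Al²⁺ still has 1 valence electron; S²⁺ still has 4 valence electrons.
Breaking into a closed-shell core is much more expensive than removing a leftover valence electron — Ca and Na have the largest IE_3 here.
Valence configurations: Al²⁺ [Ne]3s¹, S²⁺ [Ne]3s²3p².
Tabulated IE_3 (kJ/mol): Ca 4912, Na 6910, Al 2745, S 3357.
Hence IE_3: Al < S < Ca < Na.

Na > Ca > S > Al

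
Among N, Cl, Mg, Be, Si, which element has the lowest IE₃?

Si

Consider each +2 ion: N²⁺ still has 3 valence electrons; Cl²⁺ still has 5 valence electrons; Mg²⁺ is the bare [Ne] core; Be²⁺ is the bare [He] core; Si²⁺ still has 2 valence electrons.
Core electrons are held far more tightly than valence electrons, so Mg and Be top the IE_3 order.
Valence configurations: N²⁺ [He]2s²2p¹, Cl²⁺ [Ne]3s²3p³, Si²⁺ [Ne]3s².
Tabulated IE_3 (kJ/mol): N 4578, Cl 3822, Mg 7733, Be 14849, Si 3232.
Hence IE_3: Si < Cl < N < Mg < Be.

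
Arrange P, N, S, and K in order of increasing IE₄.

S < P < K < N

Consider each +3 ion: P³⁺ still has 2 valence electrons; N³⁺ still has 2 valence electrons; S³⁺ still has 3 valence electrons; K³⁺ is already 2 electrons into the core.
Usually core removal costs more than valence removal, but here the competition is close: a tightly held n=2 valence electron can cost more to remove than an n=3 core electron, so the actual values have to decide it.
Valence configurations: P³⁺ [Ne]3s², N³⁺ [He]2s², S³⁺ [Ne]3s²3p¹.
S³⁺ loses a lone 3p electron whereas P³⁺ must break into a filled 3s² pair, so IE_4(P) > IE_4(S) even though S has the higher nuclear charge.
Approximate IE_4 values (kJ/mol): P 4964, N 7475, S 4556, K 5877.
Putting it together, IE_4: S < P < K < N.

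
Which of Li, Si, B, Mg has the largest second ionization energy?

Li

After 1 electron has been removed, what remains? Li⁺ is the bare [He] core; Si⁺ still has 3 valence electrons; B⁺ still has 2 valence electrons; Mg⁺ still has 1 valence electron.
Core electrons are held far more tightly than valence electrons, so Li tops the IE_2 order.
Valence configurations: Si⁺ [Ne]3s²3p¹, B⁺ [He]2s², Mg⁺ [Ne]3s¹.
The numbers (kJ/mol): Li 7298, Si 1577, B 2427, Mg 1451.
So the second ionization energies run Mg < Si < B < Li.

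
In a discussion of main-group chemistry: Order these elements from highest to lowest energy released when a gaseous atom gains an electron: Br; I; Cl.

Electron affinity generally becomes more exothermic across a period toward the halogens and less exothermic down a group.
All are in group 17, so electron affinity increases up the group.
So from highest to lowest: Cl > Br > I.

Cl > Br > I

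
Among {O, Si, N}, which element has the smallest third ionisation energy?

After 2 electrons have been removed, what remains? O²⁺ still has 4 valence electrons; Si²⁺ still has 2 valence electrons; N²⁺ still has 3 valence electrons.
All are still removing valence electrons, so compare the +2 ions as you would atoms: IE_3 generally rises across a period (higher Z_eff) and falls down a group (larger shell), subject to the usual subshell exceptions.
Valence configurations: O²⁺ [He]2s²2p², Si²⁺ [Ne]3s², N²⁺ [He]2s²2p¹.
Tabulated IE_3 (kJ/mol): O 5300, Si 3232, N 4578.
So the third ionization energies run Si < N < O.

Si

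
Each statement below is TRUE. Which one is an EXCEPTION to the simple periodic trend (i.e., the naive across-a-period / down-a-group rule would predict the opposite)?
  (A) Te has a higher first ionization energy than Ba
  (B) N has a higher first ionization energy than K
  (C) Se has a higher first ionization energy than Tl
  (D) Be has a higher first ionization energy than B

(D)

The general trend: first ionization energy increases across a period and decreases down a group.
(A) Te (period 5, group 16) vs Ba (period 6, group 2): the stated order agrees with the simple trend.
(B) N (period 2, group 15) vs K (period 4, group 1): the stated order agrees with the simple trend.
(C) Se (period 4, group 16) vs Tl (period 6, group 13): the stated order agrees with the simple trend.
(D) Be (period 2, group 2) vs B (period 2, group 13): the stated order contradicts the simple trend.
The exception is (D): removing B's lone 2p electron is easier than breaking Be's filled 2s².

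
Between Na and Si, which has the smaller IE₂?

Consider each +1 ion: Na⁺ is the bare [Ne] core; Si⁺ still has 3 valence electrons.
Core electrons are held far more tightly than valence electrons, so Na tops the IE_2 order.
Tabulated IE_2 (kJ/mol): Na 4562, Si 1577.
So the second ionization energies run Si < Na.

Si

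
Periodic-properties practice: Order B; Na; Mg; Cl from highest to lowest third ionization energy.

The third ionization energy removes an electron from the +2 ion. For each element: B²⁺ still has 1 valence electron; Na²⁺ is already 1 electron into the core; Mg²⁺ is the bare [Ne] core; Cl²⁺ still has 5 valence electrons.
Core electrons are held far more tightly than valence electrons, so Na and Mg top the IE_3 order.
Valence configurations: B²⁺ [He]2s¹, Cl²⁺ [Ne]3s²3p³.
The numbers (kJ/mol): B 3660, Na 6910, Mg 7733, Cl 3822.
So the third ionization energies run B < Cl < Na < Mg.

Mg > Na > Cl > B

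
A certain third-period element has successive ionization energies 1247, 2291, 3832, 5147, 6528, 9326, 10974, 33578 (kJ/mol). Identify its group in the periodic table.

Look for the largest jump between consecutive ionization energies: IE8/IE7 ≈ 3.1, far larger than any earlier ratio.
That jump marks the point where a core electron is being removed. So the atom has 7 valence electrons.
A main-group element with 7 valence electrons is in group 17.

Group 17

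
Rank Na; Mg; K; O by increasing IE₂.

Consider each +1 ion: Na⁺ is the bare [Ne] core; Mg⁺ still has 1 valence electron; K⁺ is the bare [Ar] core; O⁺ still has 5 valence electrons.
Usually core removal costs more than valence removal, but here the competition is close: a tightly held n=2 valence electron can cost more to remove than an n=3 core electron, so the actual values have to decide it.
Valence configurations: Mg⁺ [Ne]3s¹, O⁺ [He]2s²2p³.
The numbers (kJ/mol): Na 4562, Mg 1451, K 3052, O 3388.
Hence IE_2: Mg < K < O < Na.

Mg, K, O, Na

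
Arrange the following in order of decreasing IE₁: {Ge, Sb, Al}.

Sb, Ge, Al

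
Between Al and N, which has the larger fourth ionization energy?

Al

IE_4 is the cost of taking one more electron from the +3 cation: Al³⁺ is the bare [Ne] core; N³⁺ still has 2 valence electrons.
Core electrons are held far more tightly than valence electrons, so Al tops the IE_4 order.
The numbers (kJ/mol): Al 11577, N 7475.
Putting it together, IE_4: N < Al.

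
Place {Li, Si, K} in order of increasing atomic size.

Si < Li < K

Li is in period 2, group 1; Si is in period 3, group 14; K is in period 4, group 1.
Across a period the added protons contract the valence shell; down a group each new principal shell makes the atom larger.
These span different periods and groups, so the two trends combine.
Li > Si: the two effects oppose for this pair; the across-period effect wins (133 vs 116 pm).
K > Li: they share group 1; the group trend gives K the larger value.
Tabulated atomic radius (pm): Li 133, Si 116, K 196.
So from smallest to largest: Si < Li < K.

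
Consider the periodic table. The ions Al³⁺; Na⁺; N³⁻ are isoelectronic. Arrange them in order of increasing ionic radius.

Al³⁺, Na⁺, N³⁻

All of these have 10 electrons, so size is governed by nuclear charge alone: the more protons, the stronger the pull on the same electron cloud, and the smaller the ion.
Nuclear charges: Al³⁺ (Z=13), Na⁺ (Z=11), N³⁻ (Z=7).
Smallest to largest: Al³⁺ < Na⁺ < N³⁻.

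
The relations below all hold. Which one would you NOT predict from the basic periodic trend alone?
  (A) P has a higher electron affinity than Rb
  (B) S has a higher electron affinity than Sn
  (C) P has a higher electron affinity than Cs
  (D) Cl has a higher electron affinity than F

(D)

The general trend: electron affinity increases across a period and decreases down a group.
(A) P (period 3, group 15) vs Rb (period 5, group 1): the stated order agrees with the simple trend.
(B) S (period 3, group 16) vs Sn (period 5, group 14): the stated order agrees with the simple trend.
(C) P (period 3, group 15) vs Cs (period 6, group 1): the stated order agrees with the simple trend.
(D) Cl (period 3, group 17) vs F (period 2, group 17): the stated order contradicts the simple trend.
The exception is (D): F's small 2p subshell makes the incoming electron feel strong e⁻–e⁻ repulsion, so Cl actually releases more energy on gaining an electron.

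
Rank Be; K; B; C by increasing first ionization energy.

K < B < Be < C

Be is in period 2, group 2; B is in period 2, group 13; C is in period 2, group 14; K is in period 4, group 1.
Across a period the outer electron is held more tightly (higher IE₁); down a group it sits in a higher shell, more shielded, and comes off more easily.
Neither a single period nor a single group — weigh both effects.
B > K: relative to K, both the across-period and down-group shifts push B's first ionization energy up.
Be > B: this pair runs against the simple trend — see the exception note.
C > Be: both are in period 2; the period trend gives C the larger value.
Note the exception: Be has a higher first ionization energy than B, contrary to the simple trend — removing B's lone 2p electron is easier than breaking Be's filled 2s².
For reference (kJ/mol): Be 900, B 801, C 1086, K 419.
So from lowest to highest: K < B < Be < C.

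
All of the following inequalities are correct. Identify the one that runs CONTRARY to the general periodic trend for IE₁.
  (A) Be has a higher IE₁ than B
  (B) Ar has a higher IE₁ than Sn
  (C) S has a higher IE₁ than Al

(A)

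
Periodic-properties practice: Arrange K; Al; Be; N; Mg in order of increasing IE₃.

IE_3 is the cost of taking one more electron from the +2 cation: K²⁺ is already 1 electron into the core; Al²⁺ still has 1 valence electron; Be²⁺ is the bare [He] core; N²⁺ still has 3 valence electrons; Mg²⁺ is the bare [Ne] core.
Usually core removal costs more than valence removal, but here the competition is close: a tightly held n=2 valence electron can cost more to remove than an n=3 core electron, so the actual values have to decide it.
Valence configurations: Al²⁺ [Ne]3s¹, N²⁺ [He]2s²2p¹.
Approximate IE_3 values (kJ/mol): K 4420, Al 2745, Be 14849, N 4578, Mg 7733.
Hence IE_3: Al < K < N < Mg < Be.

Al < K < N < Mg < Be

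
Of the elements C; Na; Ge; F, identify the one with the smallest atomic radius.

Moving right in a period, electrons are added to the same shell under a stronger nuclear pull, so atoms get smaller; moving down, a new shell is opened and atoms get larger.
These span different periods and groups, so the two trends combine.
C > F: C lies to the left of F in period 2, so the across-period effect alone puts C larger.
Ge > C: they share group 14; the group trend gives Ge the larger value.
Na > Ge: the two effects oppose for this pair; the across-period effect wins (155 vs 121 pm).
For reference (pm): C 75, F 64, Na 155, Ge 121.
The smallest atomic radius among these belongs to F.

F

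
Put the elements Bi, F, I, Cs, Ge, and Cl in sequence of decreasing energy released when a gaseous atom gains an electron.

Atoms with high Z_eff and room in the valence shell (especially the halogens) have the most exothermic electron affinities.
Here both period and group differ, so the two effects have to be weighed against each other.
Bi > Cs: both are in period 6; the period trend gives Bi the larger value.
Ge > Bi: the two effects oppose for this pair; the down-group effect wins (119 vs 91 kJ/mol).
I > Ge: the two effects oppose for this pair; the across-period effect wins (295 vs 119 kJ/mol).
F > I: F sits above I in group 17, so the down-group effect alone puts F higher.
Cl > F: this pair runs against the simple trend — see the exception note.
Note the exception: Cl has a higher electron affinity than F, contrary to the simple trend — F's small 2p subshell makes the incoming electron feel strong e⁻–e⁻ repulsion, so Cl actually releases more energy on gaining an electron.
Tabulated electron affinity (kJ/mol): F 328, Cl 349, Ge 119, I 295, Cs 46, Bi 91.
So from highest to lowest: Cl > F > I > Ge > Bi > Cs.

Cl > F > I > Ge > Bi > Cs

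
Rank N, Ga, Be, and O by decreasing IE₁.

N > O > Be > Ga

Be is in period 2, group 2; N is in period 2, group 15; O is in period 2, group 16; Ga is in period 4, group 13.
First ionization energy rises across a period (greater Z_eff holds electrons more tightly) and falls down a group (valence electrons are farther from the nucleus).
These span different periods and groups, so the two trends combine.
Be > Ga: period and group pull opposite ways; the down-group shift dominates (900 vs 579 kJ/mol).
O > Be: O lies to the right of Be in period 2, so the across-period effect alone puts O higher.
N > O: this pair runs against the simple trend — see the exception note.
Note the exception: N has a higher first ionization energy than O, contrary to the simple trend — pairing an electron in O's 2p⁴ costs repulsion energy, so O ionizes more easily than half-filled N (2p³).
For reference (kJ/mol): Be 900, N 1402, O 1314, Ga 579.
So from highest to lowest: N > O > Be > Ga.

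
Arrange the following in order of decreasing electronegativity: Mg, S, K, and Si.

S > Si > Mg > K

Mg is in period 3, group 2; Si is in period 3, group 14; S is in period 3, group 16; K is in period 4, group 1.
Atoms toward the upper right of the periodic table pull bonding electrons most strongly.
Here both period and group differ, so the two effects have to be weighed against each other.
Mg > K: relative to K, both the across-period and down-group shifts push Mg's electronegativity up.
Si > Mg: Si lies to the right of Mg in period 3, so the across-period effect alone puts Si higher.
S > Si: both are in period 3; the period trend gives S the larger value.
Approximate values (Pauling): Mg 1.31, Si 1.90, S 2.58, K 0.82.
So from highest to lowest: S > Si > Mg > K.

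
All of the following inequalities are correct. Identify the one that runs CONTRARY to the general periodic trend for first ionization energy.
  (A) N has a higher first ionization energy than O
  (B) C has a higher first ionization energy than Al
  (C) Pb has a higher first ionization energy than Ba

(A)

The general trend: first ionization energy increases across a period and decreases down a group.
(A) N (period 2, group 15) vs O (period 2, group 16): the stated order contradicts the simple trend.
(B) C (period 2, group 14) vs Al (period 3, group 13): the stated order agrees with the simple trend.
(C) Pb (period 6, group 14) vs Ba (period 6, group 2): the stated order agrees with the simple trend.
The exception is (A): pairing an electron in O's 2p⁴ costs repulsion energy, so O ionizes more easily than half-filled N (2p³).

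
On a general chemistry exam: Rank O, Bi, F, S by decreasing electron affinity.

F > S > O > Bi

O is in period 2, group 16; F is in period 2, group 17; S is in period 3, group 16; Bi is in period 6, group 15.
Atoms with high Z_eff and room in the valence shell (especially the halogens) have the most exothermic electron affinities.
Neither a single period nor a single group — weigh both effects.
O > Bi: relative to Bi, both the across-period and down-group shifts push O's electron affinity up.
S > O: this pair runs against the simple trend — see the exception note.
F > S: both effects reinforce here, so F is clearly the higher of the two.
Note the exception: S has a higher electron affinity than O, contrary to the simple trend — the compact 2p subshell of O repels the added electron more than S's larger 3p does.
Tabulated electron affinity (kJ/mol): O 141, F 328, S 200, Bi 91.
So from highest to lowest: F > S > O > Bi.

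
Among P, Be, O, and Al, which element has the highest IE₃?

After 2 electrons have been removed, what remains? P²⁺ still has 3 valence electrons; Be²⁺ is the bare [He] core; O²⁺ still has 4 valence electrons; Al²⁺ still has 1 valence electron.
Core electrons are held far more tightly than valence electrons, so Be tops the IE_3 order.
Valence configurations: P²⁺ [Ne]3s²3p¹, O²⁺ [He]2s²2p², Al²⁺ [Ne]3s¹.
Tabulated IE_3 (kJ/mol): P 2914, Be 14849, O 5300, Al 2745.
Overall IE_3 order: Al < P < O < Be.

Be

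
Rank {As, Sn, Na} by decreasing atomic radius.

Na > Sn > As

Moving right in a period, electrons are added to the same shell under a stronger nuclear pull, so atoms get smaller; moving down, a new shell is opened and atoms get larger.
Here both period and group differ, so the two effects have to be weighed against each other.
Sn > As: relative to As, both the across-period and down-group shifts push Sn's atomic radius up.
Na > Sn: the two effects oppose for this pair; the across-period effect wins (155 vs 140 pm).
Tabulated atomic radius (pm): Na 155, As 121, Sn 140.
So from largest to smallest: Na > Sn > As.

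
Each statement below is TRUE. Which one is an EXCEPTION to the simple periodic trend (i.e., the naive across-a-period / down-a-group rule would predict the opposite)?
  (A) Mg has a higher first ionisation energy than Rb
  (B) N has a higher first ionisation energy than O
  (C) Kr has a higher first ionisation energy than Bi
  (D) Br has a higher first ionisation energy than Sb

(B)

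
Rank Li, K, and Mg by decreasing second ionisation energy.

Li > K > Mg

IE_2 is the cost of taking one more electron from the +1 cation: Li⁺ is the bare [He] core; K⁺ is the bare [Ar] core; Mg⁺ still has 1 valence electron.
Core electrons are held far more tightly than valence electrons, so K and Li top the IE_2 order.
The numbers (kJ/mol): Li 7298, K 3052, Mg 1451.
Hence IE_2: Mg < K < Li.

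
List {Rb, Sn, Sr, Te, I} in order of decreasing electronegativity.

I > Te > Sn > Sr > Rb

EN rises left→right (higher Z_eff, smaller atoms) and falls top→bottom (larger, more shielded atoms).
All lie in period 5, so electronegativity increases left to right.
So from highest to lowest: I > Te > Sn > Sr > Rb.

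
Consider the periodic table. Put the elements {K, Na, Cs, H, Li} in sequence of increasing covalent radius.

H is in period 1, group 1; Li is in period 2, group 1; Na is in period 3, group 1; K is in period 4, group 1; Cs is in period 6, group 1.
Across a period the added protons contract the valence shell; down a group each new principal shell makes the atom larger.
All are in group 1, so atomic radius increases down the group.
So from smallest to largest: H < Li < Na < K < Cs.

H, Li, Na, K, Cs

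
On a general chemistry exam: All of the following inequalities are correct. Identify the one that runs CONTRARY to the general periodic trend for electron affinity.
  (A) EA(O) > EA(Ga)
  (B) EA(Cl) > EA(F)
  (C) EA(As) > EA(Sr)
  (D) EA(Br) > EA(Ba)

(B)

The general trend: electron affinity increases across a period and decreases down a group.
(A) O (period 2, group 16) vs Ga (period 4, group 13): the stated order agrees with the simple trend.
(B) Cl (period 3, group 17) vs F (period 2, group 17): the stated order contradicts the simple trend.
(C) As (period 4, group 15) vs Sr (period 5, group 2): the stated order agrees with the simple trend.
(D) Br (period 4, group 17) vs Ba (period 6, group 2): the stated order agrees with the simple trend.
The exception is (B): F's small 2p subshell makes the incoming electron feel strong e⁻–e⁻ repulsion, so Cl actually releases more energy on gaining an electron.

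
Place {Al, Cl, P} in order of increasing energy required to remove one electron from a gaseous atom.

Al is in period 3, group 13; P is in period 3, group 15; Cl is in period 3, group 17.
Across a period the outer electron is held more tightly (higher IE₁); down a group it sits in a higher shell, more shielded, and comes off more easily.
All lie in period 3, so first ionization energy increases left to right.
So from lowest to highest: Al < P < Cl.

Al < P < Cl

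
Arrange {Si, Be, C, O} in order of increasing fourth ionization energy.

Si < C < O < Be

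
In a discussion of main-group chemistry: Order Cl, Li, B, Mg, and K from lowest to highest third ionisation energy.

B, Cl, K, Mg, Li

IE_3 is the cost of taking one more electron from the +2 cation: Cl²⁺ still has 5 valence electrons; Li²⁺ is already 1 electron into the core; B²⁺ still has 1 valence electron; Mg²⁺ is the bare [Ne] core; K²⁺ is already 1 electron into the core.
Pulling an electron out of a noble-gas core costs far more than removing a remaining valence electron, so K, Mg and Li sit at the high end of IE_3.
Valence configurations: Cl²⁺ [Ne]3s²3p³, B²⁺ [He]2s¹.
Tabulated IE_3 (kJ/mol): Cl 3822, Li 11815, B 3660, Mg 7733, K 4420.
So the third ionization energies run B < Cl < K < Mg < Li.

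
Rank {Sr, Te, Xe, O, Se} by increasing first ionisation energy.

O is in period 2, group 16; Se is in period 4, group 16; Sr is in period 5, group 2; Te is in period 5, group 16; Xe is in period 5, group 18.
Removing the outermost electron gets harder across a period and easier down a group.
Neither a single period nor a single group — weigh both effects.
Te > Sr: Te lies to the right of Sr in period 5, so the across-period effect alone puts Te higher.
Se > Te: they share group 16; the group trend gives Se the larger value.
Xe > Se: period and group pull opposite ways; the across-period shift dominates (1170 vs 941 kJ/mol).
O > Xe: the two effects oppose for this pair; the down-group effect wins (1314 vs 1170 kJ/mol).
Approximate values (kJ/mol): O 1314, Se 941, Sr 550, Te 869, Xe 1170.
So from lowest to highest: Sr < Te < Se < Xe < O.

Sr < Te < Se < Xe < O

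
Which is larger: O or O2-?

Forming O2- adds 2 electrons to O. More electron–electron repulsion in the same shell, with unchanged nuclear charge, lets the cloud expand.
An anion is larger than its parent atom: O2- > O.

O2-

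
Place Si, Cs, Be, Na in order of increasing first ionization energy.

Be is in period 2, group 2; Na is in period 3, group 1; Si is in period 3, group 14; Cs is in period 6, group 1.
Removing the outermost electron gets harder across a period and easier down a group.
These span different periods and groups, so the two trends combine.
Na > Cs: they share group 1; the group trend gives Na the larger value.
Si > Na: Si lies to the right of Na in period 3, so the across-period effect alone puts Si higher.
Be > Si: the two effects oppose for this pair; the down-group effect wins (900 vs 786 kJ/mol).
For reference (kJ/mol): Be 900, Na 496, Si 786, Cs 376.
So from lowest to highest: Cs < Na < Si < Be.

Cs < Na < Si < Be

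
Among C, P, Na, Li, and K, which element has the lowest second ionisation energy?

After 1 electron has been removed, what remains? C⁺ still has 3 valence electrons; P⁺ still has 4 valence electrons; Na⁺ is the bare [Ne] core; Li⁺ is the bare [He] core; K⁺ is the bare [Ar] core.
Core electrons are held far more tightly than valence electrons, so K, Na and Li top the IE_2 order.
Valence configurations: C⁺ [He]2s²2p¹, P⁺ [Ne]3s²3p².
Tabulated IE_2 (kJ/mol): C 2353, P 1907, Na 4562, Li 7298, K 3052.
So the second ionization energies run P < C < K < Na < Li.

P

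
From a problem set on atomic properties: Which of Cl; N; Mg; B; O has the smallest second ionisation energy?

Mg

After 1 electron has been removed, what remains? Cl⁺ still has 6 valence electrons; N⁺ still has 4 valence electrons; Mg⁺ still has 1 valence electron; B⁺ still has 2 valence electrons; O⁺ still has 5 valence electrons.
All are still removing valence electrons, so compare the +1 ions as you would atoms: IE_2 generally rises across a period (higher Z_eff) and falls down a group (larger shell), subject to the usual subshell exceptions.
Valence configurations: Cl⁺ [Ne]3s²3p⁴, N⁺ [He]2s²2p², Mg⁺ [Ne]3s¹, B⁺ [He]2s², O⁺ [He]2s²2p³.
Tabulated IE_2 (kJ/mol): Cl 2298, N 2856, Mg 1451, B 2427, O 3388.
Putting it together, IE_2: Mg < Cl < B < N < O.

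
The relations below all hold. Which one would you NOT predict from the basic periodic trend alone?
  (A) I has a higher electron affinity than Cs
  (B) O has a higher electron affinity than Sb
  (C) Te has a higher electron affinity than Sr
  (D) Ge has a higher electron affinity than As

The general trend: electron affinity increases across a period and decreases down a group.
(A) I (period 5, group 17) vs Cs (period 6, group 1): the stated order agrees with the simple trend.
(B) O (period 2, group 16) vs Sb (period 5, group 15): the stated order agrees with the simple trend.
(C) Te (period 5, group 16) vs Sr (period 5, group 2): the stated order agrees with the simple trend.
(D) Ge (period 4, group 14) vs As (period 4, group 15): the stated order contradicts the simple trend.
The exception is (D): adding an electron to As's half-filled 4p³ is unfavourable, so Ge (4p²) has the more exothermic EA.

(D)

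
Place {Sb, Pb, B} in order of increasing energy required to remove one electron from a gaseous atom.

Pb < B < Sb

B is in period 2, group 13; Sb is in period 5, group 15; Pb is in period 6, group 14.
IE₁ increases left→right with effective nuclear charge and decreases top→bottom as the valence shell moves farther out.
Neither a single period nor a single group — weigh both effects.
B > Pb: the two effects oppose for this pair; the down-group effect wins (801 vs 716 kJ/mol).
Sb > B: the two effects oppose for this pair; the across-period effect wins (831 vs 801 kJ/mol).
Tabulated first ionization energy (kJ/mol): B 801, Sb 831, Pb 716.
So from lowest to highest: Pb < B < Sb.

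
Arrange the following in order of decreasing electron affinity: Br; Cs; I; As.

Br > I > As > Cs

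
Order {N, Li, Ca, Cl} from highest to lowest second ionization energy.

Li, N, Cl, Ca

IE_2 is the cost of taking one more electron from the +1 cation: N⁺ still has 4 valence electrons; Li⁺ is the bare [He] core; Ca⁺ still has 1 valence electron; Cl⁺ still has 6 valence electrons.
Core electrons are held far more tightly than valence electrons, so Li tops the IE_2 order.
Valence configurations: N⁺ [He]2s²2p², Ca⁺ [Ar]4s¹, Cl⁺ [Ne]3s²3p⁴.
The numbers (kJ/mol): N 2856, Li 7298, Ca 1145, Cl 2298.
So the second ionization energies run Ca < Cl < N < Li.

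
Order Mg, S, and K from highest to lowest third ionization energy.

Mg, K, S

Consider each +2 ion: Mg²⁺ is the bare [Ne] core; S²⁺ still has 4 valence electrons; K²⁺ is already 1 electron into the core.
Breaking into a closed-shell core is much more expensive than removing a leftover valence electron — K and Mg have the largest IE_3 here.
The numbers (kJ/mol): Mg 7733, S 3357, K 4420.
Hence IE_3: S < K < Mg.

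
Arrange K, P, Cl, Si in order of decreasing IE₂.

IE_2 is the cost of taking one more electron from the +1 cation: K⁺ is the bare [Ar] core; P⁺ still has 4 valence electrons; Cl⁺ still has 6 valence electrons; Si⁺ still has 3 valence electrons.
Breaking into a closed-shell core is much more expensive than removing a leftover valence electron — K has the largest IE_2 here.
Valence configurations: P⁺ [Ne]3s²3p², Cl⁺ [Ne]3s²3p⁴, Si⁺ [Ne]3s²3p¹.
Tabulated IE_2 (kJ/mol): K 3052, P 1907, Cl 2298, Si 1577.
Overall IE_2 order: Si < P < Cl < K.

K > Cl > P > Si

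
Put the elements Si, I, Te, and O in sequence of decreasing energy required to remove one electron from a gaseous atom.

O, I, Te, Si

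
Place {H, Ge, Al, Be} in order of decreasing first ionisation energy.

Across a period the outer electron is held more tightly (higher IE₁); down a group it sits in a higher shell, more shielded, and comes off more easily.
A diagonal step moves right (one effect) and down (the opposite effect) at once.
Ge > Al: period and group pull opposite ways; the across-period shift dominates (762 vs 578 kJ/mol).
Be > Ge: the two effects oppose for this pair; the down-group effect wins (900 vs 762 kJ/mol).
H > Be: period and group pull opposite ways; the down-group shift dominates (1312 vs 900 kJ/mol).
For reference (kJ/mol): H 1312, Be 900, Al 578, Ge 762.
So from highest to lowest: H > Be > Ge > Al.

H > Be > Ge > Al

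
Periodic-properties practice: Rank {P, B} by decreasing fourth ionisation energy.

B > P

IE_4 is the cost of taking one more electron from the +3 cation: P³⁺ still has 2 valence electrons; B³⁺ is the bare [He] core.
Pulling an electron out of a noble-gas core costs far more than removing a remaining valence electron, so B sits at the high end of IE_4.
The numbers (kJ/mol): P 4964, B 25026.
Putting it together, IE_4: P < B.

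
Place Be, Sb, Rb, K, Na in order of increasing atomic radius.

Be is in period 2, group 2; Na is in period 3, group 1; K is in period 4, group 1; Rb is in period 5, group 1; Sb is in period 5, group 15.
Radius decreases left→right (rising Z_eff, same n) and increases top→bottom (higher n).
Here both period and group differ, so the two effects have to be weighed against each other.
Sb > Be: the two effects oppose for this pair; the down-group effect wins (140 vs 102 pm).
Na > Sb: the two effects oppose for this pair; the across-period effect wins (155 vs 140 pm).
K > Na: K sits below Na in group 1, so the down-group effect alone puts K larger.
Rb > K: Rb sits below K in group 1, so the down-group effect alone puts Rb larger.
Tabulated atomic radius (pm): Be 102, Na 155, K 196, Rb 210, Sb 140.
So from smallest to largest: Be < Sb < Na < K < Rb.

Be, Sb, Na, K, Rb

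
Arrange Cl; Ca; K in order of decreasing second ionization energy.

The second ionization energy removes an electron from the +1 ion. For each element: Cl⁺ still has 6 valence electrons; Ca⁺ still has 1 valence electron; K⁺ is the bare [Ar] core.
Core electrons are held far more tightly than valence electrons, so K tops the IE_2 order.
Valence configurations: Cl⁺ [Ne]3s²3p⁴, Ca⁺ [Ar]4s¹.
The numbers (kJ/mol): Cl 2298, Ca 1145, K 3052.
Hence IE_2: Ca < Cl < K.

K, Cl, Ca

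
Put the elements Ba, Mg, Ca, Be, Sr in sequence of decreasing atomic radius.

Radius decreases left→right (rising Z_eff, same n) and increases top→bottom (higher n).
All are in group 2, so atomic radius increases down the group.
So from largest to smallest: Ba > Sr > Ca > Mg > Be.

Ba > Sr > Ca > Mg > Be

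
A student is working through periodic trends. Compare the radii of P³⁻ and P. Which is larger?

Forming P³⁻ adds 3 electrons to P. More electron–electron repulsion in the same shell, with unchanged nuclear charge, lets the cloud expand.
An anion is larger than its parent atom: P³⁻ > P.

P³⁻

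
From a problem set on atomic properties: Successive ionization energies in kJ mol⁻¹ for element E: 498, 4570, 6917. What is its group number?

Group 1

Look for the largest jump between consecutive ionization energies: IE2/IE1 ≈ 9.2, far larger than any earlier ratio.
That jump marks the point where a core electron is being removed. So the atom has 1 valence electron.
A main-group element with 1 valence electron is in group 1.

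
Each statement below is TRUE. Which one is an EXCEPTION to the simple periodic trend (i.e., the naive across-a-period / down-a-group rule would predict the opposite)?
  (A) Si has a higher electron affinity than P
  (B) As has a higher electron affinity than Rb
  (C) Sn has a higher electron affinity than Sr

The general trend: electron affinity increases across a period and decreases down a group.
(A) Si (period 3, group 14) vs P (period 3, group 15): the stated order contradicts the simple trend.
(B) As (period 4, group 15) vs Rb (period 5, group 1): the stated order agrees with the simple trend.
(C) Sn (period 5, group 14) vs Sr (period 5, group 2): the stated order agrees with the simple trend.
The exception is (A): adding an electron to P's half-filled 3p³ is unfavourable, so Si (3p²) has the more exothermic EA.

(A)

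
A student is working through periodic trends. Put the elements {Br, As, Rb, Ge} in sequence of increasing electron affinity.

Rb < As < Ge < Br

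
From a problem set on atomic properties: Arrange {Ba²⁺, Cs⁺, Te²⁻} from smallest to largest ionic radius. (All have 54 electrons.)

Ba²⁺ < Cs⁺ < Te²⁻

All of these have 54 electrons, so size is governed by nuclear charge alone: the more protons, the stronger the pull on the same electron cloud, and the smaller the ion.
Nuclear charges: Ba²⁺ (Z=56), Cs⁺ (Z=55), Te²⁻ (Z=52).
Smallest to largest: Ba²⁺ < Cs⁺ < Te²⁻.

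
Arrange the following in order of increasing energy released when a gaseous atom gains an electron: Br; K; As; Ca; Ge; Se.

Ca < K < As < Ge < Se < Br

K is in period 4, group 1; Ca is in period 4, group 2; Ge is in period 4, group 14; As is in period 4, group 15; Se is in period 4, group 16; Br is in period 4, group 17.
Atoms with high Z_eff and room in the valence shell (especially the halogens) have the most exothermic electron affinities.
All lie in period 4; the across-period trend (electron affinity increases left to right) applies, with the exception below.
Note the exception: K has a higher electron affinity than Ca, contrary to the simple trend — adding an electron to Ca (ns²) has to open a new, higher-energy np subshell, which is unfavourable.
Note the exception: Ge has a higher electron affinity than As, contrary to the simple trend — adding an electron to As's half-filled 4p³ is unfavourable, so Ge (4p²) has the more exothermic EA.
Approximate values (kJ/mol): K 48, Ca 2, Ge 119, As 78, Se 195, Br 325.
So from lowest to highest: Ca < K < As < Ge < Se < Br.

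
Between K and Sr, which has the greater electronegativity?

Sr

Atoms toward the upper right of the periodic table pull bonding electrons most strongly.
These sit on a diagonal, where the across-period and down-group effects partly cancel.
Sr > K: period and group pull opposite ways; the across-period shift dominates (0.95 vs 0.82).
For reference (Pauling): K 0.82, Sr 0.95.
So Sr has the greater electronegativity (Sr > K).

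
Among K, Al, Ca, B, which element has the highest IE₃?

The third ionization energy removes an electron from the +2 ion. For each element: K²⁺ is already 1 electron into the core; Al²⁺ still has 1 valence electron; Ca²⁺ is the bare [Ar] core; B²⁺ still has 1 valence electron.
Pulling an electron out of a noble-gas core costs far more than removing a remaining valence electron, so K and Ca sit at the high end of IE_3.
Valence configurations: Al²⁺ [Ne]3s¹, B²⁺ [He]2s¹.
Tabulated IE_3 (kJ/mol): K 4420, Al 2745, Ca 4912, B 3660.
Overall IE_3 order: Al < B < K < Ca.

Ca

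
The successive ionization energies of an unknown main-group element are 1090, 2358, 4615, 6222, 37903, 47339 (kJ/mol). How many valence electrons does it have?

4

Look for the largest jump between consecutive ionization energies: IE5/IE4 ≈ 6.1, far larger than any earlier ratio.
That jump marks the point where a core electron is being removed. So the atom has 4 valence electrons.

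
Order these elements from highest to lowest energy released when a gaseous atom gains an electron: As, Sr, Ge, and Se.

Se > Ge > As > Sr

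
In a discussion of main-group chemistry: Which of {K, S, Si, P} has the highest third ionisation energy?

K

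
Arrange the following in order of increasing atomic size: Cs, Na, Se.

Na is in period 3, group 1; Se is in period 4, group 16; Cs is in period 6, group 1.
Atomic radius shrinks across a period as nuclear charge pulls the same shell inward, and grows down a group as new shells are added.
These span different periods and groups, so the two trends combine.
Na > Se: period and group pull opposite ways; the across-period shift dominates (155 vs 116 pm).
Cs > Na: they share group 1; the group trend gives Cs the larger value.
Tabulated atomic radius (pm): Na 155, Se 116, Cs 232.
So from smallest to largest: Se < Na < Cs.

Se < Na < Cs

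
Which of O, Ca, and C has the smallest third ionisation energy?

IE_3 is the cost of taking one more electron from the +2 cation: O²⁺ still has 4 valence electrons; Ca²⁺ is the bare [Ar] core; C²⁺ still has 2 valence electrons.
Usually core removal costs more than valence removal, but here the competition is close: a tightly held n=2 valence electron can cost more to remove than an n=3 core electron, so the actual values have to decide it.
Valence configurations: O²⁺ [He]2s²2p², C²⁺ [He]2s².
Tabulated IE_3 (kJ/mol): O 5300, Ca 4912, C 4620.
Overall IE_3 order: C < Ca < O.

C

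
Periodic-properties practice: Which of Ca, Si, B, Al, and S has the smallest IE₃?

After 2 electrons have been removed, what remains? Ca²⁺ is the bare [Ar] core; Si²⁺ still has 2 valence electrons; B²⁺ still has 1 valence electron; Al²⁺ still has 1 valence electron; S²⁺ still has 4 valence electrons.
Pulling an electron out of a noble-gas core costs far more than removing a remaining valence electron, so Ca sits at the high end of IE_3.
Valence configurations: Si²⁺ [Ne]3s², B²⁺ [He]2s¹, Al²⁺ [Ne]3s¹, S²⁺ [Ne]3s²3p².
Tabulated IE_3 (kJ/mol): Ca 4912, Si 3232, B 3660, Al 2745, S 3357.
Overall IE_3 order: Al < Si < S < B < Ca.

Al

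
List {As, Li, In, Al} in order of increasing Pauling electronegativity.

Li is in period 2, group 1; Al is in period 3, group 13; As is in period 4, group 15; In is in period 5, group 13.
Electronegativity increases across a period and decreases down a group, tracking effective nuclear charge and atomic size.
Here both period and group differ, so the two effects have to be weighed against each other.
Al > Li: period and group pull opposite ways; the across-period shift dominates (1.61 vs 0.98).
In > Al: this pair runs against the simple trend — see the exception note.
As > In: relative to In, both the across-period and down-group shifts push As's electronegativity up.
Note the exception: In has a higher electronegativity than Al, contrary to the simple trend — poor shielding by filled d (and f) subshells raises the heavier element's effective nuclear charge more than the simple down-group trend predicts.
Tabulated electronegativity (Pauling): Li 0.98, Al 1.61, As 2.18, In 1.78.
So from lowest to highest: Li < Al < In < As.

Li, Al, In, As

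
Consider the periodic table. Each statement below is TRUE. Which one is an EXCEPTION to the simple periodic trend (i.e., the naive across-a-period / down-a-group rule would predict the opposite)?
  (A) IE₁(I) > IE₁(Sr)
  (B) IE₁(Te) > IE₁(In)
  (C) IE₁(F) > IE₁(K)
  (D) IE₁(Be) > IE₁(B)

(D)

The general trend: first ionisation energy increases across a period and decreases down a group.
(A) I (period 5, group 17) vs Sr (period 5, group 2): the stated order agrees with the simple trend.
(B) Te (period 5, group 16) vs In (period 5, group 13): the stated order agrees with the simple trend.
(C) F (period 2, group 17) vs K (period 4, group 1): the stated order agrees with the simple trend.
(D) Be (period 2, group 2) vs B (period 2, group 13): the stated order contradicts the simple trend.
The exception is (D): removing B's lone 2p electron is easier than breaking Be's filled 2s².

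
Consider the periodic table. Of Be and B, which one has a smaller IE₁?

Be is in period 2, group 2; B is in period 2, group 13.
First ionization energy rises across a period (greater Z_eff holds electrons more tightly) and falls down a group (valence electrons are farther from the nucleus).
All lie in period 2; the across-period trend (first ionization energy increases left to right) applies, with the exception below.
Note the exception: Be has a higher first ionization energy than B, contrary to the simple trend — removing B's lone 2p electron is easier than breaking Be's filled 2s².
For reference (kJ/mol): Be 900, B 801.
So B has the smaller IE₁ (B < Be).

B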